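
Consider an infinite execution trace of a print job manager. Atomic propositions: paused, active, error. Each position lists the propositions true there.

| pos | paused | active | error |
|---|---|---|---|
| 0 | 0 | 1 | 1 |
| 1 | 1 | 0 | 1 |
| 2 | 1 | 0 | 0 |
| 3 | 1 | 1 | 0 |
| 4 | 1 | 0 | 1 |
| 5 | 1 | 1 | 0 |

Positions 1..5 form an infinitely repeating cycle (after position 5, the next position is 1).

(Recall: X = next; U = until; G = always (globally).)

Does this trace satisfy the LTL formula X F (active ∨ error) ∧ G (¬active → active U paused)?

Satisfied

The position after 0 is 1; F (active ∨ error) is true there.
¬active → active U paused holds at every position 0..5, and those are all positions ever visited, so G (¬active → active U paused) holds.
Positions where ¬active holds: 1, 2, 4.
Check active U paused at each: 1→ok, 2→ok, 4→ok.
At position 0: X F (active ∨ error) is true; G (¬active → active U paused) is true; so X F (active ∨ error) ∧ G (¬active → active U paused) is true.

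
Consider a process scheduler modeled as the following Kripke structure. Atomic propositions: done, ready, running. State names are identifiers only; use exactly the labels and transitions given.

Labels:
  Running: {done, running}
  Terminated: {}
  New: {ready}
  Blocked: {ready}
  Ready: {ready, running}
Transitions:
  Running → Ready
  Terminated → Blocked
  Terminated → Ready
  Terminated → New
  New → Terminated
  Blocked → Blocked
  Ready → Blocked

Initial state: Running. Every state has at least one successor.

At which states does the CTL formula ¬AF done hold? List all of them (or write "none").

{Terminated, New, Blocked, Ready}

States satisfying done: {Running}.
States satisfying AF done: {Running}.
States satisfying ¬AF done: {Terminated, New, Blocked, Ready}.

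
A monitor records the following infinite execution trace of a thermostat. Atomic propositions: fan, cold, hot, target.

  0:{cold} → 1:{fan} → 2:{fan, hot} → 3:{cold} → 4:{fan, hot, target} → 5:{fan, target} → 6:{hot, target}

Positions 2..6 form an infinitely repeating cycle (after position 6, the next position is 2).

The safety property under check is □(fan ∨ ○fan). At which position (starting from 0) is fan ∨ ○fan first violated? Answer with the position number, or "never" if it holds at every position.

fan ∨ ○fan holds at every position 0..6, and those are all the positions the trace ever visits, so the invariant □(fan ∨ ○fan) is never violated.

never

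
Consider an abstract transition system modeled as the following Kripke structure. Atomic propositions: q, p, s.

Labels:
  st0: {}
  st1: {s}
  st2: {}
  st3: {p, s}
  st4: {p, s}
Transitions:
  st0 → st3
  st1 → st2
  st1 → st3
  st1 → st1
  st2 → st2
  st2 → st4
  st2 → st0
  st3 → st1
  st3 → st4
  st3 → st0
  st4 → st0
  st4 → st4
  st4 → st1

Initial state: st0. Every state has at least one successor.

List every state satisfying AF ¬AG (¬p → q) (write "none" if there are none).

States satisfying ¬AG (¬p → q): {st0, st1, st2, st3, st4}.
States satisfying AF ¬AG (¬p → q): {st0, st1, st2, st3, st4}.

{st0, st1, st2, st3, st4}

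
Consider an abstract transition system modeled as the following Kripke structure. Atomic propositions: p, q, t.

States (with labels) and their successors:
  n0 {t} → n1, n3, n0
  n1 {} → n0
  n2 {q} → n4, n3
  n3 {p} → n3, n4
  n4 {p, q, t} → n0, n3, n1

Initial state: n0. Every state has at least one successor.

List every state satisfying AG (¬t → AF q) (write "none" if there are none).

States satisfying ¬t → AF q: {n0, n2, n4}.
States satisfying AG (¬t → AF q): ∅.

none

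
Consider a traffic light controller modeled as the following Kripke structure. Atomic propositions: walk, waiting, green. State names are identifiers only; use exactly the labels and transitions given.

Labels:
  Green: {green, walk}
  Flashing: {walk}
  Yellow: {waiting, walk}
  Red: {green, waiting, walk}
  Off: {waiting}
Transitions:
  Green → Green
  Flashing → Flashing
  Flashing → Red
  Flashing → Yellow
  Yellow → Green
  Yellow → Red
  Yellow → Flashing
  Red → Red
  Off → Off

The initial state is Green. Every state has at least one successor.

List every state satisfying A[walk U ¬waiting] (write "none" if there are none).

States satisfying walk: {Green, Flashing, Yellow, Red}.
States satisfying ¬waiting: {Green, Flashing}.
States satisfying A[walk U ¬waiting]: {Green, Flashing}.

{Green, Flashing}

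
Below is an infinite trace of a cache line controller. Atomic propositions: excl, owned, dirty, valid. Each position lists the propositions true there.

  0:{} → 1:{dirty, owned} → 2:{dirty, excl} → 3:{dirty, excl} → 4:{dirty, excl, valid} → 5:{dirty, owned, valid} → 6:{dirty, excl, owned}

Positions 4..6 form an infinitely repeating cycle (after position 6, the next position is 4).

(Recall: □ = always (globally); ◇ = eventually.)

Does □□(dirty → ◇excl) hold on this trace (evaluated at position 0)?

□(dirty → ◇excl) holds at every position 0..6, and those are all positions ever visited, so □□(dirty → ◇excl) holds.

Holds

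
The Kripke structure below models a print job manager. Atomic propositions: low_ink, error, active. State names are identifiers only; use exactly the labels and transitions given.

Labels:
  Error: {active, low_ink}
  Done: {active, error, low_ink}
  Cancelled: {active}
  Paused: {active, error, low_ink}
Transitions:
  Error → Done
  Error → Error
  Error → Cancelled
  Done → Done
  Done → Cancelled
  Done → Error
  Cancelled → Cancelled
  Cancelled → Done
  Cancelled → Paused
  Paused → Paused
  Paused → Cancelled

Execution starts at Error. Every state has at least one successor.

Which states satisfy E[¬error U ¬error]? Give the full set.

{Error, Cancelled}

States satisfying ¬error: {Error, Cancelled}.
States satisfying E[¬error U ¬error]: {Error, Cancelled}.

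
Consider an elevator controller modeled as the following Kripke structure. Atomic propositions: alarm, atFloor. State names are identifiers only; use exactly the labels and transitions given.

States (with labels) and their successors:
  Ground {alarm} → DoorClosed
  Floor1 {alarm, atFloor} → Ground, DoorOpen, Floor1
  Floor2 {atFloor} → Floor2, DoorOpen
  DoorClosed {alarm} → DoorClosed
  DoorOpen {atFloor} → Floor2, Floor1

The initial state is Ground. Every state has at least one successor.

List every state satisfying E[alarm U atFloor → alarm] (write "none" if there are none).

{Ground, Floor1, DoorClosed}

States satisfying alarm: {Ground, Floor1, DoorClosed}.
States satisfying atFloor → alarm: {Ground, Floor1, DoorClosed}.
States satisfying E[alarm U atFloor → alarm]: {Ground, Floor1, DoorClosed}.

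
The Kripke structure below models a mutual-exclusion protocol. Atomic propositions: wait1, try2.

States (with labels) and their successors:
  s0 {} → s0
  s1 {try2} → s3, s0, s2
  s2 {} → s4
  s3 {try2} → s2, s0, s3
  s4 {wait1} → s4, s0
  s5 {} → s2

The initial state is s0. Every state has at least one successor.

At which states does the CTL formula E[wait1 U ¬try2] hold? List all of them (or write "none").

{s0, s2, s4, s5}

States satisfying wait1: {s4}.
States satisfying ¬try2: {s0, s2, s4, s5}.
States satisfying E[wait1 U ¬try2]: {s0, s2, s4, s5}.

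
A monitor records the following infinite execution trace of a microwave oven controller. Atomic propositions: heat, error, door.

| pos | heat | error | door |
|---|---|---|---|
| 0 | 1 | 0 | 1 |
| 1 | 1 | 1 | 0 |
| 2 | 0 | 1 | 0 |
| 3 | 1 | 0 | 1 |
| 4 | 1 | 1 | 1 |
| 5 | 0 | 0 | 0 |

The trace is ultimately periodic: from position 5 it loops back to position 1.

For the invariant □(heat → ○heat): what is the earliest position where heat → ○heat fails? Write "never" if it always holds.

1

Check heat → ○heat at each position in order: 0 ✓.
At position 1 the labels are {error, heat} and the next position 2 has {error}, so heat → ○heat is false there. This is the first violation.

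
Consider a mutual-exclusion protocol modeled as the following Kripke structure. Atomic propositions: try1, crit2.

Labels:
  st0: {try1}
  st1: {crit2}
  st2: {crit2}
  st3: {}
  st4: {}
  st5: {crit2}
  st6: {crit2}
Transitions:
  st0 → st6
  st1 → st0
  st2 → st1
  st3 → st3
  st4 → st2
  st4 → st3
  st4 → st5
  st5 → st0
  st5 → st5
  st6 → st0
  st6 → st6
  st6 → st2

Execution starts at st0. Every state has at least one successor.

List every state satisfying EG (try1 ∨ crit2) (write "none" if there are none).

{st0, st1, st2, st5, st6}

States satisfying try1 ∨ crit2: {st0, st1, st2, st5, st6}.
States satisfying EG (try1 ∨ crit2): {st0, st1, st2, st5, st6}.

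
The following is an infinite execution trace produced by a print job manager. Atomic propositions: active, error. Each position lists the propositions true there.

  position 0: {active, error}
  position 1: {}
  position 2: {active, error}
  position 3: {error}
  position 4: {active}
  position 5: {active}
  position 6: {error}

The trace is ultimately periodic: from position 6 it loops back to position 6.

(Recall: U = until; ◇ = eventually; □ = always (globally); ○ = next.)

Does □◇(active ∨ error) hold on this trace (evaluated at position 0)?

Holds

◇(active ∨ error) holds at every position 0..6, and those are all positions ever visited, so □◇(active ∨ error) holds.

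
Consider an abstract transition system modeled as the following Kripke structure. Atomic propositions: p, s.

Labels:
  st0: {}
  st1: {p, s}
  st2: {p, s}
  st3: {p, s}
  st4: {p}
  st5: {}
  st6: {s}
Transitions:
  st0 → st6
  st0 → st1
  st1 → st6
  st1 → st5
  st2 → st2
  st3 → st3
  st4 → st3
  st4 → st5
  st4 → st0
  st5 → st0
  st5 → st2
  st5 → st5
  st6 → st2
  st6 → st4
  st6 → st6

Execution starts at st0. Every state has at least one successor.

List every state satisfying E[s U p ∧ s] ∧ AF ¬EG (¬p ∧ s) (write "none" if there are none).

{st1, st2, st3}

States satisfying s: {st1, st2, st3, st6}.
States satisfying p ∧ s: {st1, st2, st3}.
States satisfying E[s U p ∧ s]: {st1, st2, st3, st6}.
States satisfying ¬EG (¬p ∧ s): {st0, st1, st2, st3, st4, st5}.
States satisfying AF ¬EG (¬p ∧ s): {st0, st1, st2, st3, st4, st5}.
States satisfying E[s U p ∧ s] ∧ AF ¬EG (¬p ∧ s): {st1, st2, st3}.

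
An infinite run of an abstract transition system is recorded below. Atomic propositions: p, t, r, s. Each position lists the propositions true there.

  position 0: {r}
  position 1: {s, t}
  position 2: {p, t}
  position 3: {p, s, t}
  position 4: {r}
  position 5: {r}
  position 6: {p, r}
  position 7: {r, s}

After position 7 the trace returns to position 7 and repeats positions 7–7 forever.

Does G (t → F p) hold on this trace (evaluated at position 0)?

t → F p holds at every position 0..7, and those are all positions ever visited, so G (t → F p) holds.
Positions where t holds: 1, 2, 3.
Check F p at each: 1→ok, 2→ok, 3→ok.

Yes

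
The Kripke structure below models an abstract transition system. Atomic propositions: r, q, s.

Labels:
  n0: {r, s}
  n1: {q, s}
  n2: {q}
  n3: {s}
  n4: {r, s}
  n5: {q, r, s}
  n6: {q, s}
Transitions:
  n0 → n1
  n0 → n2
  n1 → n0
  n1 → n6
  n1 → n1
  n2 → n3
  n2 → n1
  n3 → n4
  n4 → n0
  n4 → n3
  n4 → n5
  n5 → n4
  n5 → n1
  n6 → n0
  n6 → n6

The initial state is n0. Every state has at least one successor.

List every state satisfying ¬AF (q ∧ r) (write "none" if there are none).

States satisfying q ∧ r: {n5}.
States satisfying AF (q ∧ r): {n5}.
States satisfying ¬AF (q ∧ r): {n0, n1, n2, n3, n4, n6}.

{n0, n1, n2, n3, n4, n6}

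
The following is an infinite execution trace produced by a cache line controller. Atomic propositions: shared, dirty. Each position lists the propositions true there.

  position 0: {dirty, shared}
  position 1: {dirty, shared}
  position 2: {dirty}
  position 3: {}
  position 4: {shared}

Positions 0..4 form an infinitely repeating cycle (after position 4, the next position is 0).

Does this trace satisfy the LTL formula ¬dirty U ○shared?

Satisfied

Walking from position 0: ○shared first holds at position 0, and ¬dirty holds at every earlier position along the way, so ¬dirty U ○shared holds.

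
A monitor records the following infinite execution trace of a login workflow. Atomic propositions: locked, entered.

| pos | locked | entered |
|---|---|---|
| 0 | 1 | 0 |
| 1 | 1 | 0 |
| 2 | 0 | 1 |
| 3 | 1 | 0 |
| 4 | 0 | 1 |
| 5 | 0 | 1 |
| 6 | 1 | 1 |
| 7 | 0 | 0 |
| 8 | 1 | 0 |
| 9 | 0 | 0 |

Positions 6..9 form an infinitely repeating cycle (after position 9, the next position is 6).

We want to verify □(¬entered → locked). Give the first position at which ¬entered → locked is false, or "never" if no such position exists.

Check ¬entered → locked at each position in order: 0 ✓, 1 ✓, 2 ✓, 3 ✓, 4 ✓, 5 ✓, 6 ✓.
At position 7 the labels are {}, so ¬entered → locked is false there. This is the first violation.

7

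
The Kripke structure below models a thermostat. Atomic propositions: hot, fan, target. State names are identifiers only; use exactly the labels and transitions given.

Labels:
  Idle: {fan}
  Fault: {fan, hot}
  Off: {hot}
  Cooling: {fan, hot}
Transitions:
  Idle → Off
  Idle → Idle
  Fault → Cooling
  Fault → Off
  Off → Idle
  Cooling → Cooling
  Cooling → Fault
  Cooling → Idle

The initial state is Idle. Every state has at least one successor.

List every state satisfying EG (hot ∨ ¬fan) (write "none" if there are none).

States satisfying hot ∨ ¬fan: {Fault, Off, Cooling}.
States satisfying EG (hot ∨ ¬fan): {Fault, Cooling}.

{Fault, Cooling}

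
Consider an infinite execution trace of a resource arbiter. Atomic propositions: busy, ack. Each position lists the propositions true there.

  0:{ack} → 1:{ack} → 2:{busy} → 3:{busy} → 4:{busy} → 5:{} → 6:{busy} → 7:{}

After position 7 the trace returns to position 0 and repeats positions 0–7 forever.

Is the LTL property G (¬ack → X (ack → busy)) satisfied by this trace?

¬ack → X (ack → busy) must hold at every position from 0 onward. It fails at position 7, so G (¬ack → X (ack → busy)) is false.
Positions where ¬ack holds: 2, 3, 4, 5, 6, 7.
Check X (ack → busy) at each: 2→ok, 3→ok, 4→ok, 5→ok, 6→ok, 7→fails.

Violated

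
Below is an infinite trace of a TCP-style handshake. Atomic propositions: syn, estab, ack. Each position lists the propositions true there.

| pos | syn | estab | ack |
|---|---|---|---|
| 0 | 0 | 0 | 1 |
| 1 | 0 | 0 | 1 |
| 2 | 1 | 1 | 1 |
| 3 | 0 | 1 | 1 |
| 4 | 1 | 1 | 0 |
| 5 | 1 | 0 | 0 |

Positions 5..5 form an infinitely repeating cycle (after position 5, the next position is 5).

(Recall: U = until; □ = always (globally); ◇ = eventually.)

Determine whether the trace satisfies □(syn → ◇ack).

No

syn → ◇ack must hold at every position from 0 onward. It fails at position 4, so □(syn → ◇ack) is false.
Positions where syn holds: 2, 4, 5.
Check ◇ack at each: 2→ok, 4→fails, 5→fails.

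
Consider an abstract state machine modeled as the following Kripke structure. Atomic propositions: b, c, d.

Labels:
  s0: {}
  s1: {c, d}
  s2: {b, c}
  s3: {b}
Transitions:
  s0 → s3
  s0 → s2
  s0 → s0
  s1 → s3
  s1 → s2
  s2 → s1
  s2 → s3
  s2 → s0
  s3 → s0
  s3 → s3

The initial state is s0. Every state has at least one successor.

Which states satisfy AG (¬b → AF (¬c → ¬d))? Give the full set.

States satisfying ¬b → AF (¬c → ¬d): {s0, s1, s2, s3}.
States satisfying AG (¬b → AF (¬c → ¬d)): {s0, s1, s2, s3}.

{s0, s1, s2, s3}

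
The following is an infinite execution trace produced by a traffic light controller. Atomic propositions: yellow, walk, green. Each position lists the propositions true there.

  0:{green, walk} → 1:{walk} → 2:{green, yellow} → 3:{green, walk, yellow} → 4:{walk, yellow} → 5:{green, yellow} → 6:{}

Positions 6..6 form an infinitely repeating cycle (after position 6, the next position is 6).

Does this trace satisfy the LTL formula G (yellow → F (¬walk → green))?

yellow → F (¬walk → green) holds at every position 0..6, and those are all positions ever visited, so G (yellow → F (¬walk → green)) holds.
Positions where yellow holds: 2, 3, 4, 5.
Check F (¬walk → green) at each: 2→ok, 3→ok, 4→ok, 5→ok.

Satisfied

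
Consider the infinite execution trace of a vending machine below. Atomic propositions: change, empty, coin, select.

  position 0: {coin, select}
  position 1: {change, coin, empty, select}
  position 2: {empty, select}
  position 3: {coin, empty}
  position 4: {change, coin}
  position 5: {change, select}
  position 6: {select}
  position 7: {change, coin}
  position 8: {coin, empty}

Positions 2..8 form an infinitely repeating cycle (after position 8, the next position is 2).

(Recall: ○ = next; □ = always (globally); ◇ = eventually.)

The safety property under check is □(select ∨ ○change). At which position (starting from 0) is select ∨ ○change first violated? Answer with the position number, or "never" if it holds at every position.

7

Check select ∨ ○change at each position in order: 0 ✓, 1 ✓, 2 ✓, 3 ✓, 4 ✓, 5 ✓, 6 ✓.
At position 7 the labels are {change, coin} and the next position 8 has {coin, empty}, so select ∨ ○change is false there. This is the first violation.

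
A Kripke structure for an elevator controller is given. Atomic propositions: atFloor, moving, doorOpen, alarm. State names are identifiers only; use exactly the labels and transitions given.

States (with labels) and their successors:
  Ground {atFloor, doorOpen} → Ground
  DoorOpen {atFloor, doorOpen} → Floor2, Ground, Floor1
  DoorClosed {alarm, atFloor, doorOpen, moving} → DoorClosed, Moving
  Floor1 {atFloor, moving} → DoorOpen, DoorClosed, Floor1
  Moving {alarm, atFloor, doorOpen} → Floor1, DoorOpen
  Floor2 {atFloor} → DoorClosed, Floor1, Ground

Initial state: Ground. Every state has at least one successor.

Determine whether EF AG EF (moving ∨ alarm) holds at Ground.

Does not hold

States satisfying AG EF (moving ∨ alarm): ∅.
States satisfying EF AG EF (moving ∨ alarm): ∅.
No suitable path/successor from Ground witnesses the formula.
Ground ∉ Sat(EF AG EF (moving ∨ alarm)).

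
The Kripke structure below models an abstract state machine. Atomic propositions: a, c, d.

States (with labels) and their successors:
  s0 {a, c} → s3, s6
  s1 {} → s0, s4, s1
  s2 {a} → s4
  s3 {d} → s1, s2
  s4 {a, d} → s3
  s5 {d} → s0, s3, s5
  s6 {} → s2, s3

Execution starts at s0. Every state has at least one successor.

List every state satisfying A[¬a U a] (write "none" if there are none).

States satisfying ¬a: {s1, s3, s5, s6}.
States satisfying a: {s0, s2, s4}.
States satisfying A[¬a U a]: {s0, s2, s4}.

{s0, s2, s4}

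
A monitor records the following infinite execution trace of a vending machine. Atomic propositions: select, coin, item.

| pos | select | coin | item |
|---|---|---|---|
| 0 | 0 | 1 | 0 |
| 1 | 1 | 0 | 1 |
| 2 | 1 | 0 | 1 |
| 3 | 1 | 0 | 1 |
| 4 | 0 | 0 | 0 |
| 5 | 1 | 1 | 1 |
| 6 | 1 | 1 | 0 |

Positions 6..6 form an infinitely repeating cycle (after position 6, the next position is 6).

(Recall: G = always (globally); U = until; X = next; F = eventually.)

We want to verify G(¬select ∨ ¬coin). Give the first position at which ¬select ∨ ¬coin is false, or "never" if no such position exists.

Check ¬select ∨ ¬coin at each position in order: 0 ✓, 1 ✓, 2 ✓, 3 ✓, 4 ✓.
At position 5 the labels are {coin, item, select}, so ¬select ∨ ¬coin is false there. This is the first violation.

5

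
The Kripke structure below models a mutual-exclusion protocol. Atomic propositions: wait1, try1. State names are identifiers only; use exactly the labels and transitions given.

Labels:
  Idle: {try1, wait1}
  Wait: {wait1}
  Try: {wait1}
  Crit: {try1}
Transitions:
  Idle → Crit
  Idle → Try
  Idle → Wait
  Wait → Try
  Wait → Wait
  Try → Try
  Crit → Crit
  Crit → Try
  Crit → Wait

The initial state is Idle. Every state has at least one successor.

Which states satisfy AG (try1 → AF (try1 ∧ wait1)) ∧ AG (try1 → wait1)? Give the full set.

States satisfying try1 → AF (try1 ∧ wait1): {Idle, Wait, Try}.
States satisfying AG (try1 → AF (try1 ∧ wait1)): {Wait, Try}.
States satisfying try1 → wait1: {Idle, Wait, Try}.
States satisfying AG (try1 → wait1): {Wait, Try}.
States satisfying AG (try1 → AF (try1 ∧ wait1)) ∧ AG (try1 → wait1): {Wait, Try}.

{Wait, Try}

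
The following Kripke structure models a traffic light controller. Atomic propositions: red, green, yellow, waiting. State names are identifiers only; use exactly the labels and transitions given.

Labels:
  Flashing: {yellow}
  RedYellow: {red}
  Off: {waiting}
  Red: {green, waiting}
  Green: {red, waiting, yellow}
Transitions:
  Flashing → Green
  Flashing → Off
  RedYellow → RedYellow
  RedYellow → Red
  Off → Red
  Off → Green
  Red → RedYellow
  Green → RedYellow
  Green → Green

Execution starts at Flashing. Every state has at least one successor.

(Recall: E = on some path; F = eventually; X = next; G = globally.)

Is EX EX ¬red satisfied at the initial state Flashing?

States satisfying EX ¬red: {Flashing, RedYellow, Off}.
States satisfying EX EX ¬red: {Flashing, RedYellow, Red, Green}.
Flashing ∈ Sat(EX EX ¬red).

Yes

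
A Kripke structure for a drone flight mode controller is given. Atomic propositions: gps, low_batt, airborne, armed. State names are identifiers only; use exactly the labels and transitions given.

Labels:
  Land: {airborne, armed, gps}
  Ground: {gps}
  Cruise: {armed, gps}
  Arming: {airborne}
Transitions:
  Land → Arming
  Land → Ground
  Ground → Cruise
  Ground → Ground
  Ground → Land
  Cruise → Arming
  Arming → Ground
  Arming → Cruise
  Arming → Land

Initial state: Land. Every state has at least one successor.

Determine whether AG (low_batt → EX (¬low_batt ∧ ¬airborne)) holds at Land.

Holds

States satisfying low_batt → EX (¬low_batt ∧ ¬airborne): {Land, Ground, Cruise, Arming}.
States satisfying AG (low_batt → EX (¬low_batt ∧ ¬airborne)): {Land, Ground, Cruise, Arming}.
Every state reachable from Land satisfies low_batt → EX (¬low_batt ∧ ¬airborne).
Land ∈ Sat(AG (low_batt → EX (¬low_batt ∧ ¬airborne))).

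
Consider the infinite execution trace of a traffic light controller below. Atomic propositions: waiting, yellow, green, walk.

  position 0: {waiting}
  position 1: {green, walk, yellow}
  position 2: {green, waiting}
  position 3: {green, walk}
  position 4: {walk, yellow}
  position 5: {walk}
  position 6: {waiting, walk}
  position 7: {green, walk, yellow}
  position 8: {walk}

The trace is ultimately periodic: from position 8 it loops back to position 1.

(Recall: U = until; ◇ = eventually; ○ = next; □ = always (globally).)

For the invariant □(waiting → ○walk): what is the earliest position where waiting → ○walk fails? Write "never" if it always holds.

waiting → ○walk holds at every position 0..8, and those are all the positions the trace ever visits, so the invariant □(waiting → ○walk) is never violated.

never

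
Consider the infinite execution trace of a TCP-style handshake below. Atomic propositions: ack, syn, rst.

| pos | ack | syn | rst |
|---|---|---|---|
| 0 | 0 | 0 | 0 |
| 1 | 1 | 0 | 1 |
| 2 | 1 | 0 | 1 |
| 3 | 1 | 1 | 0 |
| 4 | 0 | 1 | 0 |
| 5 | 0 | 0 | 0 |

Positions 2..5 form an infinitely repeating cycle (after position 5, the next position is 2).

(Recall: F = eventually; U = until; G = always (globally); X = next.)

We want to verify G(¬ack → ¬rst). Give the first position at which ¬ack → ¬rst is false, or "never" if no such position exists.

never

¬ack → ¬rst holds at every position 0..5, and those are all the positions the trace ever visits, so the invariant G(¬ack → ¬rst) is never violated.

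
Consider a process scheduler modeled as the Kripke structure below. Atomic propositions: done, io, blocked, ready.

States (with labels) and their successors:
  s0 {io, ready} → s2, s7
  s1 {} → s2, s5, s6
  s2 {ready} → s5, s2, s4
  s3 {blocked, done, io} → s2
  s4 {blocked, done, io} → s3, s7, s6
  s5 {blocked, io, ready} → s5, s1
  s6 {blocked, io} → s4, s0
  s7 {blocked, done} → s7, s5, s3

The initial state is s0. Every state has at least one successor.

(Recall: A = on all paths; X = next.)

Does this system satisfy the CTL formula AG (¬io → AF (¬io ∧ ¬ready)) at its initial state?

No

States satisfying ¬io → AF (¬io ∧ ¬ready): {s0, s1, s3, s4, s5, s6, s7}.
States satisfying AG (¬io → AF (¬io ∧ ¬ready)): ∅.
s2 is reachable from s0 and violates ¬io → AF (¬io ∧ ¬ready), so AG fails at s0.
s0 ∉ Sat(AG (¬io → AF (¬io ∧ ¬ready))).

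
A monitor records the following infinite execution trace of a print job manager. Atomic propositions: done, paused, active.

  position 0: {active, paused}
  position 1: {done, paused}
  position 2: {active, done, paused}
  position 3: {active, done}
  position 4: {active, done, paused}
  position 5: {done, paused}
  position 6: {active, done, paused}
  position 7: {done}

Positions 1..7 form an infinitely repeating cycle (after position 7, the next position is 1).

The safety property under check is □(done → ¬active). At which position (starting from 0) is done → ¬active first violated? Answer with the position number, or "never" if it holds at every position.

Check done → ¬active at each position in order: 0 ✓, 1 ✓.
At position 2 the labels are {active, done, paused}, so done → ¬active is false there. This is the first violation.

2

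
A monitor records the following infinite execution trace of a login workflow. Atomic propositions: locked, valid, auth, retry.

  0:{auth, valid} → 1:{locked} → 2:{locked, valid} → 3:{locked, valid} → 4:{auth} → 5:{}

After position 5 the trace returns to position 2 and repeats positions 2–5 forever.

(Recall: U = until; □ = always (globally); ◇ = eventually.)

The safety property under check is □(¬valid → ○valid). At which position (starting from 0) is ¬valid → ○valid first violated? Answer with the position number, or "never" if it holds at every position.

4

Check ¬valid → ○valid at each position in order: 0 ✓, 1 ✓, 2 ✓, 3 ✓.
At position 4 the labels are {auth} and the next position 5 has {}, so ¬valid → ○valid is false there. This is the first violation.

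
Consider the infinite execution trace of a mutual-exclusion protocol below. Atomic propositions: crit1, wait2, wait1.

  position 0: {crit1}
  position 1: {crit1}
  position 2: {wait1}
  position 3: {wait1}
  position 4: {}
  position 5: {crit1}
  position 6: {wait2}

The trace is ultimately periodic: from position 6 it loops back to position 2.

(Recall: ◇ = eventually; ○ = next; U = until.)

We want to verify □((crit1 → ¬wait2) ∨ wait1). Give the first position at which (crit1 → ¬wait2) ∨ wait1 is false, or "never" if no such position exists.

never

(crit1 → ¬wait2) ∨ wait1 holds at every position 0..6, and those are all the positions the trace ever visits, so the invariant □((crit1 → ¬wait2) ∨ wait1) is never violated.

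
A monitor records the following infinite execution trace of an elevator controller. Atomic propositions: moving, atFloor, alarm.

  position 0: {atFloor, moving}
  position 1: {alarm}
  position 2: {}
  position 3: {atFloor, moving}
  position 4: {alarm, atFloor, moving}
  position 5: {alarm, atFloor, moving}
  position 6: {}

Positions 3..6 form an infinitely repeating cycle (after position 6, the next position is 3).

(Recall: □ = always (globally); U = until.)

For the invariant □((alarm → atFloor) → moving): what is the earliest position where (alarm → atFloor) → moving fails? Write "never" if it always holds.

Check (alarm → atFloor) → moving at each position in order: 0 ✓, 1 ✓.
At position 2 the labels are {}, so (alarm → atFloor) → moving is false there. This is the first violation.

2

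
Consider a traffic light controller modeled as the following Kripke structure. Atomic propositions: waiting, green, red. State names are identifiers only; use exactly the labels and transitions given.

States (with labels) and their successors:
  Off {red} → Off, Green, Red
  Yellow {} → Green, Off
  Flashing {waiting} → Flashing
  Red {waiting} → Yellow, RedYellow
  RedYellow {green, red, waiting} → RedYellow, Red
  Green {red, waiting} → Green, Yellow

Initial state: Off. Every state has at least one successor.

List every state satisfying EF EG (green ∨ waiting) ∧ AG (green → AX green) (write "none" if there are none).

States satisfying EG (green ∨ waiting): {Flashing, Red, RedYellow, Green}.
States satisfying EF EG (green ∨ waiting): {Off, Yellow, Flashing, Red, RedYellow, Green}.
States satisfying green → AX green: {Off, Yellow, Flashing, Red, Green}.
States satisfying AG (green → AX green): {Flashing}.
States satisfying EF EG (green ∨ waiting) ∧ AG (green → AX green): {Flashing}.

{Flashing}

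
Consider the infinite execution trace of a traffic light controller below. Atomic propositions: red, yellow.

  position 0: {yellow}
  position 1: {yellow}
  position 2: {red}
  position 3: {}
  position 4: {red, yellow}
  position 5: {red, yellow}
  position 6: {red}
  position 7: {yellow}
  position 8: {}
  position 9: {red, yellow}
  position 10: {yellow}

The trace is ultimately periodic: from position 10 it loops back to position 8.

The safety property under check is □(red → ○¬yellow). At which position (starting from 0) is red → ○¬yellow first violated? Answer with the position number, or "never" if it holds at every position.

Check red → ○¬yellow at each position in order: 0 ✓, 1 ✓, 2 ✓, 3 ✓.
At position 4 the labels are {red, yellow} and the next position 5 has {red, yellow}, so red → ○¬yellow is false there. This is the first violation.

4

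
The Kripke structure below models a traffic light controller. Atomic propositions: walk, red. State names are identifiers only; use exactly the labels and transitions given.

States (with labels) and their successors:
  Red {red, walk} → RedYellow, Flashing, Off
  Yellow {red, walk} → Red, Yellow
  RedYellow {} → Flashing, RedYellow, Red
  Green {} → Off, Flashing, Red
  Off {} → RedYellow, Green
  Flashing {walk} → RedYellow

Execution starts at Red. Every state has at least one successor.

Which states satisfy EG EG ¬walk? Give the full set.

States satisfying EG ¬walk: {RedYellow, Green, Off}.
States satisfying EG EG ¬walk: {RedYellow, Green, Off}.

{RedYellow, Green, Off}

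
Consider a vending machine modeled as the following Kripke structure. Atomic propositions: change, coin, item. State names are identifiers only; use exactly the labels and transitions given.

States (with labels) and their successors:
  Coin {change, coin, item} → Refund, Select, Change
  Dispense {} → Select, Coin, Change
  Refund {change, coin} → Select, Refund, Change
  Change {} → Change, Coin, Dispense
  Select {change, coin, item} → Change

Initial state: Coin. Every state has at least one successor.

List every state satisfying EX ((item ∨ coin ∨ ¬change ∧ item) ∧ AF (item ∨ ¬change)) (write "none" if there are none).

States satisfying EX ((item ∨ coin ∨ ¬change ∧ item) ∧ AF (item ∨ ¬change)): {Coin, Dispense, Refund, Change}.

{Coin, Dispense, Refund, Change}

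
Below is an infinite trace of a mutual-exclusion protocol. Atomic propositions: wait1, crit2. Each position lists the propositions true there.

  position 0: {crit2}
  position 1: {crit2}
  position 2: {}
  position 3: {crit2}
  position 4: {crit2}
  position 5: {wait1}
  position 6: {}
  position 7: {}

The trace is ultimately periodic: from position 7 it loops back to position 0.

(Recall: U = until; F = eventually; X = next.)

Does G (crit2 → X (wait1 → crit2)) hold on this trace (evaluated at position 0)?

crit2 → X (wait1 → crit2) must hold at every position from 0 onward. It fails at position 4, so G (crit2 → X (wait1 → crit2)) is false.
Positions where crit2 holds: 0, 1, 3, 4.
Check X (wait1 → crit2) at each: 0→ok, 1→ok, 3→ok, 4→fails.

No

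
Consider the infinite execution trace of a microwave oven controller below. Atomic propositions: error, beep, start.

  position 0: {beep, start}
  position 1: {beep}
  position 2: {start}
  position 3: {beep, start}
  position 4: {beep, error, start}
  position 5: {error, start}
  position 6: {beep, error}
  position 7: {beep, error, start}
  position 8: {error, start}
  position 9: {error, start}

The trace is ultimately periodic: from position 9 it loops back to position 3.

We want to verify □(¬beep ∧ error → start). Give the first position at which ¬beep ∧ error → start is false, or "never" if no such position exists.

¬beep ∧ error → start holds at every position 0..9, and those are all the positions the trace ever visits, so the invariant □(¬beep ∧ error → start) is never violated.

never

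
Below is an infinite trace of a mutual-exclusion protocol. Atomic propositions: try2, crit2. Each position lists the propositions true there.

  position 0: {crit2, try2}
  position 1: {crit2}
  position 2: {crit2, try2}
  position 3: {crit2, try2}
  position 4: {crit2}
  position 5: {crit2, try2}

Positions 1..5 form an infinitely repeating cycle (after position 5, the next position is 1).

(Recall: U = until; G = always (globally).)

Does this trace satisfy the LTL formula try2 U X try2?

Walking from position 0: X try2 first holds at position 1, and try2 holds at every earlier position along the way, so try2 U X try2 holds.

Holds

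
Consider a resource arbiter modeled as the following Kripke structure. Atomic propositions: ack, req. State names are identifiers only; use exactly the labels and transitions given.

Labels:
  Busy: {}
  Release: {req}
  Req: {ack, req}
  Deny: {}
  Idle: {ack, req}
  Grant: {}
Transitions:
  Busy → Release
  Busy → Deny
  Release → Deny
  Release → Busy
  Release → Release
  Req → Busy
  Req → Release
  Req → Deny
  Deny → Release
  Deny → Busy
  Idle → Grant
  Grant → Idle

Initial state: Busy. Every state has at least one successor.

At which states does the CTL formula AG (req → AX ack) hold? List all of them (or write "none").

States satisfying req → AX ack: {Busy, Deny, Grant}.
States satisfying AG (req → AX ack): ∅.

none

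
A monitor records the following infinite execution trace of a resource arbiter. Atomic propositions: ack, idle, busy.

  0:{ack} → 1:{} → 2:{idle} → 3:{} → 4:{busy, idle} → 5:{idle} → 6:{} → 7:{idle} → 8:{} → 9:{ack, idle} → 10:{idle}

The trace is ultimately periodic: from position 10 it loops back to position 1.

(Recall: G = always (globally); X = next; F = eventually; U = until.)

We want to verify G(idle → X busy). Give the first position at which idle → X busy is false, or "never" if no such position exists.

Check idle → X busy at each position in order: 0 ✓, 1 ✓.
At position 2 the labels are {idle} and the next position 3 has {}, so idle → X busy is false there. This is the first violation.

2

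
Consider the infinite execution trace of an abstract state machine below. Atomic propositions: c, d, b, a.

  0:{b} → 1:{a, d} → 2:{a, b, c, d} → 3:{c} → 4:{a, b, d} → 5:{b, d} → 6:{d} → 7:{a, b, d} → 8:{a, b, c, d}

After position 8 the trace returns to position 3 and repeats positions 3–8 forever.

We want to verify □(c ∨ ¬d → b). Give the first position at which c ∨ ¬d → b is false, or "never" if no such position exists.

3

Check c ∨ ¬d → b at each position in order: 0 ✓, 1 ✓, 2 ✓.
At position 3 the labels are {c}, so c ∨ ¬d → b is false there. This is the first violation.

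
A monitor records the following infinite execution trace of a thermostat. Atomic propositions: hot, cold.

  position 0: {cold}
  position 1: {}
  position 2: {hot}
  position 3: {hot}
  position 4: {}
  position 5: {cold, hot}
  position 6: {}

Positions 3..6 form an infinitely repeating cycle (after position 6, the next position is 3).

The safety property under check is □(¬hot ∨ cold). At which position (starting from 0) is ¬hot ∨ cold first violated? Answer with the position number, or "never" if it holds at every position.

Check ¬hot ∨ cold at each position in order: 0 ✓, 1 ✓.
At position 2 the labels are {hot}, so ¬hot ∨ cold is false there. This is the first violation.

2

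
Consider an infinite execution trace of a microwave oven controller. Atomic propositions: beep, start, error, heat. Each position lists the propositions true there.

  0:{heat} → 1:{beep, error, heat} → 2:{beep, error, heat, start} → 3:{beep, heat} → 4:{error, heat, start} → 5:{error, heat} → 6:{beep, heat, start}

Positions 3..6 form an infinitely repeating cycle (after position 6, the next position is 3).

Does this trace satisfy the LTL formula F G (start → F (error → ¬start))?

Satisfied

G (start → F (error → ¬start)) holds at position 0, which is reachable from 0, so F G (start → F (error → ¬start)) holds.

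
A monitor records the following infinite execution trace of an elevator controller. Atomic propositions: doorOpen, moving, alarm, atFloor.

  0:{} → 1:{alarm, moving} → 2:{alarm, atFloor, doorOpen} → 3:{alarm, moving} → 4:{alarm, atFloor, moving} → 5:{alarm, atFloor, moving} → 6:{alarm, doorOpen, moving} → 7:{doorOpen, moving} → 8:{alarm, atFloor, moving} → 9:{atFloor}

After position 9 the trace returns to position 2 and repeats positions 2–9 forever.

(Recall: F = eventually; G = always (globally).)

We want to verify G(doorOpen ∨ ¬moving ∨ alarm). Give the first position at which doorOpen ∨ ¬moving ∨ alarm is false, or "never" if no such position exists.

never

doorOpen ∨ ¬moving ∨ alarm holds at every position 0..9, and those are all the positions the trace ever visits, so the invariant G(doorOpen ∨ ¬moving ∨ alarm) is never violated.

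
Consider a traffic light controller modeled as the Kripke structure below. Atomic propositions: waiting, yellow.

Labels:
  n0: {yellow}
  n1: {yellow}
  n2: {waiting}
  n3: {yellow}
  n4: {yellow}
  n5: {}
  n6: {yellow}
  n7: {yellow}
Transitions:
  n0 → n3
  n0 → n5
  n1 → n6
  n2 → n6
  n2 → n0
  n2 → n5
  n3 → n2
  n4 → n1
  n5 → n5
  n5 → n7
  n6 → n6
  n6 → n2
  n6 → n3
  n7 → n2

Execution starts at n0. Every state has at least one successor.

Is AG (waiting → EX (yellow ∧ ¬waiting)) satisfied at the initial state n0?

States satisfying waiting → EX (yellow ∧ ¬waiting): {n0, n1, n2, n3, n4, n5, n6, n7}.
States satisfying AG (waiting → EX (yellow ∧ ¬waiting)): {n0, n1, n2, n3, n4, n5, n6, n7}.
Every state reachable from n0 satisfies waiting → EX (yellow ∧ ¬waiting).
n0 ∈ Sat(AG (waiting → EX (yellow ∧ ¬waiting))).

Holds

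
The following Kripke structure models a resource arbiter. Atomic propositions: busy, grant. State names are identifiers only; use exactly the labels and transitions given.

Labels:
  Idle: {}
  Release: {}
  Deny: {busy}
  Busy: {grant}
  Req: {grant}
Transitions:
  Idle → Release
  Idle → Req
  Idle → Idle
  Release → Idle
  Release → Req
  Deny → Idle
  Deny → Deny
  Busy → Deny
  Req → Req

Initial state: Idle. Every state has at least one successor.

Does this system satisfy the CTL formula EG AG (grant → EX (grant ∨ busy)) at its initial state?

States satisfying AG (grant → EX (grant ∨ busy)): {Idle, Release, Deny, Busy, Req}.
States satisfying EG AG (grant → EX (grant ∨ busy)): {Idle, Release, Deny, Busy, Req}.
Idle ∈ Sat(EG AG (grant → EX (grant ∨ busy))).

Yes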